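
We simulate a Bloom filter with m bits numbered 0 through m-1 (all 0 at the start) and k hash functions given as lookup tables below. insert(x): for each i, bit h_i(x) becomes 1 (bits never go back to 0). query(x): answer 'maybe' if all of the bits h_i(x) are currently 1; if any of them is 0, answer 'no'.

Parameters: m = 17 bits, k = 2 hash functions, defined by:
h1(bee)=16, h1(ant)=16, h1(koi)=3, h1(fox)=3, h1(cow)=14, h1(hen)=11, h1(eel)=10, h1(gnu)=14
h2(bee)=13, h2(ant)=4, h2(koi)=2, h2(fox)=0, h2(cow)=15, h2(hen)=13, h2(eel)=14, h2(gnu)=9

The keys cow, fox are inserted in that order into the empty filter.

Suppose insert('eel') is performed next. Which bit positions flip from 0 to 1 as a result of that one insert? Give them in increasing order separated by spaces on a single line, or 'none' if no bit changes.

Start: bits=00000000000000000
After insert 'cow': sets bits 14 15 -> bits=00000000000000110
After insert 'fox': sets bits 0 3 -> bits=10010000000000110
insert 'eel' would touch bits 10 14; currently bit10=0, bit14=1
Bits that are 0 among those (would change 0->1): 10

Answer: 10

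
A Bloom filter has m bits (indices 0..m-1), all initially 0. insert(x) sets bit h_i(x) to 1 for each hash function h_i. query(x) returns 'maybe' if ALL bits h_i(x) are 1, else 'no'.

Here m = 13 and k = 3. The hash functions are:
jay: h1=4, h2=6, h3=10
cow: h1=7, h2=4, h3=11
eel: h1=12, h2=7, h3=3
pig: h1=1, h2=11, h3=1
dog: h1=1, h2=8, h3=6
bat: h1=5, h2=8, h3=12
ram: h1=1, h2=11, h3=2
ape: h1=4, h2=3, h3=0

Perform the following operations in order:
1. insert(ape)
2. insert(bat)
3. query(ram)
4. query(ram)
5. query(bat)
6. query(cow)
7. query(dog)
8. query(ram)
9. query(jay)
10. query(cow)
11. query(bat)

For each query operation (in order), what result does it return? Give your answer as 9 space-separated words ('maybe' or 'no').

Answer: no no maybe no no no no no maybe

Derivation:
Start: bits=0000000000000
Op 1: insert ape -> sets bits 0 3 4 -> bits=1001100000000
Op 2: insert bat -> sets bits 5 8 12 -> bits=1001110010001
Op 3: query ram -> checks bit1=0, bit2=0, bit11=0 (has a 0) -> no
Op 4: query ram -> checks bit1=0, bit2=0, bit11=0 (has a 0) -> no
Op 5: query bat -> checks bit5=1, bit8=1, bit12=1 (all 1) -> maybe
Op 6: query cow -> checks bit4=1, bit7=0, bit11=0 (has a 0) -> no
Op 7: query dog -> checks bit1=0, bit6=0, bit8=1 (has a 0) -> no
Op 8: query ram -> checks bit1=0, bit2=0, bit11=0 (has a 0) -> no
Op 9: query jay -> checks bit4=1, bit6=0, bit10=0 (has a 0) -> no
Op 10: query cow -> checks bit4=1, bit7=0, bit11=0 (has a 0) -> no
Op 11: query bat -> checks bit5=1, bit8=1, bit12=1 (all 1) -> maybe
Query results in order: no no maybe no no no no no maybe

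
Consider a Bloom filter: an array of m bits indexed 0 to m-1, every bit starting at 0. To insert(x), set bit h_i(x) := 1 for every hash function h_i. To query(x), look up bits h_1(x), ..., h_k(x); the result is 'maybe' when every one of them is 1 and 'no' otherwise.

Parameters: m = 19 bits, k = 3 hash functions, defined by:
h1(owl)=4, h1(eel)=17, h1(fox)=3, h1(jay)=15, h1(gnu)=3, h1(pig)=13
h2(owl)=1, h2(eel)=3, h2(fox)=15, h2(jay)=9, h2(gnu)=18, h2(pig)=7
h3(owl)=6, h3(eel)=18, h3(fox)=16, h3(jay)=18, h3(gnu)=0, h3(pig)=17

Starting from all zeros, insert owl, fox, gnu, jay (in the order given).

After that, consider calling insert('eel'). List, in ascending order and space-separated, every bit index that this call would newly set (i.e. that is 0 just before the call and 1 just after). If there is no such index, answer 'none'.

Start: bits=0000000000000000000
After insert 'owl': sets bits 1 4 6 -> bits=0100101000000000000
After insert 'fox': sets bits 3 15 16 -> bits=0101101000000001100
After insert 'gnu': sets bits 0 3 18 -> bits=1101101000000001101
After insert 'jay': sets bits 9 15 18 -> bits=1101101001000001101
insert 'eel' would touch bits 3 17 18; currently bit3=1, bit17=0, bit18=1
Bits that are 0 among those (would change 0->1): 17

Answer: 17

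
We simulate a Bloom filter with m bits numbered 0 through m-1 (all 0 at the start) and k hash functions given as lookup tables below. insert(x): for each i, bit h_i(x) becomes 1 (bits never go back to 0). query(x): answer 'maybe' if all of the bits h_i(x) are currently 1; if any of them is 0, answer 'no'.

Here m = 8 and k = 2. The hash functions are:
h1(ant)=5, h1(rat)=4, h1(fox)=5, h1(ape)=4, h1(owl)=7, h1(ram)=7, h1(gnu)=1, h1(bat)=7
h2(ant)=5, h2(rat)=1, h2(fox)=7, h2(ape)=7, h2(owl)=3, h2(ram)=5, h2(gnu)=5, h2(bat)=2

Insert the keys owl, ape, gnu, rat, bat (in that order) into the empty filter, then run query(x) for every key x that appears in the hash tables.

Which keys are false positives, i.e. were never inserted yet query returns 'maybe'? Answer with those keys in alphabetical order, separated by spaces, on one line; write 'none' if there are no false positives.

Start: bits=00000000
After insert 'owl': sets bits 3 7 -> bits=00010001
After insert 'ape': sets bits 4 7 -> bits=00011001
After insert 'gnu': sets bits 1 5 -> bits=01011101
After insert 'rat': sets bits 1 4 -> bits=01011101
After insert 'bat': sets bits 2 7 -> bits=01111101
Not inserted: ant fox ram — query each against bits=01111101:
query ant: checks bit5=1 (all 1) -> maybe => FALSE POSITIVE
query fox: checks bit5=1, bit7=1 (all 1) -> maybe => FALSE POSITIVE
query ram: checks bit5=1, bit7=1 (all 1) -> maybe => FALSE POSITIVE
False positives (alphabetical): ant fox ram

Answer: ant fox ram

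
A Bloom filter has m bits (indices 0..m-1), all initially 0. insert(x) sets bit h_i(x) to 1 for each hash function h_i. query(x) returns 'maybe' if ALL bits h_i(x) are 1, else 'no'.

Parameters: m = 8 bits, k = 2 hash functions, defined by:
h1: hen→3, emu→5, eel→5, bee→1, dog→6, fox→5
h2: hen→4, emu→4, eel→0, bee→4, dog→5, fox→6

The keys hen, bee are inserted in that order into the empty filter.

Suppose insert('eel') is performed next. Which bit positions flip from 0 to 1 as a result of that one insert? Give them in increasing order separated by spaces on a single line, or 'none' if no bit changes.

Start: bits=00000000
After insert 'hen': sets bits 3 4 -> bits=00011000
After insert 'bee': sets bits 1 4 -> bits=01011000
insert 'eel' would touch bits 0 5; currently bit0=0, bit5=0
Bits that are 0 among those (would change 0->1): 0 5

Answer: 0 5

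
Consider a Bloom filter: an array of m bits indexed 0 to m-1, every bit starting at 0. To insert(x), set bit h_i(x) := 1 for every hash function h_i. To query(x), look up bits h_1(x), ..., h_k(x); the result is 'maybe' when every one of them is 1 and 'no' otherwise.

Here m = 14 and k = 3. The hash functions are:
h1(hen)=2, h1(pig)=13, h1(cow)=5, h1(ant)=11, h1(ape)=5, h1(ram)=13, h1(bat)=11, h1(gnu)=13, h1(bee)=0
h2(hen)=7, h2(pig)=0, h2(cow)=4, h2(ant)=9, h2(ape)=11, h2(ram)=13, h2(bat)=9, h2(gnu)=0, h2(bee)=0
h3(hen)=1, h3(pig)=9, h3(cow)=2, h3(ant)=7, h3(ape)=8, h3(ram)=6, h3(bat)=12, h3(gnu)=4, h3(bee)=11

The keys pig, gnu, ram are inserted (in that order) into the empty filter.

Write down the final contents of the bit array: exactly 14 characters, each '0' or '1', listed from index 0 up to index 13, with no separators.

Start: bits=00000000000000
After insert 'pig': sets bits 0 9 13 -> bits=10000000010001
After insert 'gnu': sets bits 0 4 13 -> bits=10001000010001
After insert 'ram': sets bits 6 13 -> bits=10001010010001

Answer: 10001010010001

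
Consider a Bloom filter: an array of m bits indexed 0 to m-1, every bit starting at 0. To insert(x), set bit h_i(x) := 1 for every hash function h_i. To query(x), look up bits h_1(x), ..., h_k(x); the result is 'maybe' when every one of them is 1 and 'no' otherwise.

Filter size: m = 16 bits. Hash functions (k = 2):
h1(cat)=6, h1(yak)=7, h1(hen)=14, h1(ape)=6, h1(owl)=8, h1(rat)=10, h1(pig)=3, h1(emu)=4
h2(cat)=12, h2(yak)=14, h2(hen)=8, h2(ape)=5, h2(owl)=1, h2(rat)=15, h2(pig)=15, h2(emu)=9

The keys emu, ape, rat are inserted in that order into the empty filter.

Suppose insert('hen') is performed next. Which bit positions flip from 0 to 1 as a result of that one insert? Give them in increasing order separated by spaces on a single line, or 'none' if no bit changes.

Start: bits=0000000000000000
After insert 'emu': sets bits 4 9 -> bits=0000100001000000
After insert 'ape': sets bits 5 6 -> bits=0000111001000000
After insert 'rat': sets bits 10 15 -> bits=0000111001100001
insert 'hen' would touch bits 8 14; currently bit8=0, bit14=0
Bits that are 0 among those (would change 0->1): 8 14

Answer: 8 14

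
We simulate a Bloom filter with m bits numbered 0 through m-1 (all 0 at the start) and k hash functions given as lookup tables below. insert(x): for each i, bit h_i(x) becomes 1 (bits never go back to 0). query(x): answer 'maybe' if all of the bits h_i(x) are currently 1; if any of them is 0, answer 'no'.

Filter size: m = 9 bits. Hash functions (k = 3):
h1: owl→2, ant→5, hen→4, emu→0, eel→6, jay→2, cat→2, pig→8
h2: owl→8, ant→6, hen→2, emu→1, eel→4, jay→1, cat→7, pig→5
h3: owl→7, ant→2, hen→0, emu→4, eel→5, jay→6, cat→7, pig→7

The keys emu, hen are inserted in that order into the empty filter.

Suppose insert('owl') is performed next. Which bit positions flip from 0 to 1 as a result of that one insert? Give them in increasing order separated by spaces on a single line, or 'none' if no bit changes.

Start: bits=000000000
After insert 'emu': sets bits 0 1 4 -> bits=110010000
After insert 'hen': sets bits 0 2 4 -> bits=111010000
insert 'owl' would touch bits 2 7 8; currently bit2=1, bit7=0, bit8=0
Bits that are 0 among those (would change 0->1): 7 8

Answer: 7 8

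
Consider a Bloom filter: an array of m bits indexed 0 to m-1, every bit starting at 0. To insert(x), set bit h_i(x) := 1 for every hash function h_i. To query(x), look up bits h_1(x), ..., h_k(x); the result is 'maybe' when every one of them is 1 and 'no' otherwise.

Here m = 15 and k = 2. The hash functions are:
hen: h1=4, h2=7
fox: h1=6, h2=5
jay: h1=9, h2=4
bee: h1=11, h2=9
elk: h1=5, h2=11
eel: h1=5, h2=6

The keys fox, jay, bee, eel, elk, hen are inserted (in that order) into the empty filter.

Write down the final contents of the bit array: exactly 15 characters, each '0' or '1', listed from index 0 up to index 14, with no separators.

Start: bits=000000000000000
After insert 'fox': sets bits 5 6 -> bits=000001100000000
After insert 'jay': sets bits 4 9 -> bits=000011100100000
After insert 'bee': sets bits 9 11 -> bits=000011100101000
After insert 'eel': sets bits 5 6 -> bits=000011100101000
After insert 'elk': sets bits 5 11 -> bits=000011100101000
After insert 'hen': sets bits 4 7 -> bits=000011110101000

Answer: 000011110101000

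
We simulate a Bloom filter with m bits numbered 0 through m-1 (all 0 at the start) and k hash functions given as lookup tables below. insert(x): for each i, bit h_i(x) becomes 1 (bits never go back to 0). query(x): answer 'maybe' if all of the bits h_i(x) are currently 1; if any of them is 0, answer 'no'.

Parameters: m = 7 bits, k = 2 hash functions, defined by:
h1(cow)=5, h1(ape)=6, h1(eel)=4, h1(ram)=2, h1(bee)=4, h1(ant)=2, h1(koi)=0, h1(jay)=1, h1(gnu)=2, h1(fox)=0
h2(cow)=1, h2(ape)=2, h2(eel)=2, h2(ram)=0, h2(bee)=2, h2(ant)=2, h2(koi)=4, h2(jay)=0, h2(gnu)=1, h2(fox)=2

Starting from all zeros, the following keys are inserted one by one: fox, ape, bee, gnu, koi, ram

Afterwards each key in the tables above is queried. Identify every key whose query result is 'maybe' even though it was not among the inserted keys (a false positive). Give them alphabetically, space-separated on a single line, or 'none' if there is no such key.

Answer: ant eel jay

Derivation:
Start: bits=0000000
After insert 'fox': sets bits 0 2 -> bits=1010000
After insert 'ape': sets bits 2 6 -> bits=1010001
After insert 'bee': sets bits 2 4 -> bits=1010101
After insert 'gnu': sets bits 1 2 -> bits=1110101
After insert 'koi': sets bits 0 4 -> bits=1110101
After insert 'ram': sets bits 0 2 -> bits=1110101
Not inserted: ant cow eel jay — query each against bits=1110101:
query ant: checks bit2=1 (all 1) -> maybe => FALSE POSITIVE
query cow: checks bit1=1, bit5=0 (has a 0) -> no => not a false positive
query eel: checks bit2=1, bit4=1 (all 1) -> maybe => FALSE POSITIVE
query jay: checks bit0=1, bit1=1 (all 1) -> maybe => FALSE POSITIVE
False positives (alphabetical): ant eel jay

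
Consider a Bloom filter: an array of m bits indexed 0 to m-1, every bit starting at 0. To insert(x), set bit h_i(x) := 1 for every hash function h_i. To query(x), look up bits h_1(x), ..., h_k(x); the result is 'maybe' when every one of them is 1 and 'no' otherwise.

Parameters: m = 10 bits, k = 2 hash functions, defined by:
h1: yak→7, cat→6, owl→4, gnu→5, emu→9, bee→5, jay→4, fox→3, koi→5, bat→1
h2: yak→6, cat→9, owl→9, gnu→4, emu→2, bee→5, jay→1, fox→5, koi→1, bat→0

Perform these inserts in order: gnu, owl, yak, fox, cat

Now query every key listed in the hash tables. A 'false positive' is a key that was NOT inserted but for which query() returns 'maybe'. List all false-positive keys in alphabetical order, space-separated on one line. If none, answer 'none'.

Answer: bee

Derivation:
Start: bits=0000000000
After insert 'gnu': sets bits 4 5 -> bits=0000110000
After insert 'owl': sets bits 4 9 -> bits=0000110001
After insert 'yak': sets bits 6 7 -> bits=0000111101
After insert 'fox': sets bits 3 5 -> bits=0001111101
After insert 'cat': sets bits 6 9 -> bits=0001111101
Not inserted: bat bee emu jay koi — query each against bits=0001111101:
query bat: checks bit0=0, bit1=0 (has a 0) -> no => not a false positive
query bee: checks bit5=1 (all 1) -> maybe => FALSE POSITIVE
query emu: checks bit2=0, bit9=1 (has a 0) -> no => not a false positive
query jay: checks bit1=0, bit4=1 (has a 0) -> no => not a false positive
query koi: checks bit1=0, bit5=1 (has a 0) -> no => not a false positive
False positives (alphabetical): bee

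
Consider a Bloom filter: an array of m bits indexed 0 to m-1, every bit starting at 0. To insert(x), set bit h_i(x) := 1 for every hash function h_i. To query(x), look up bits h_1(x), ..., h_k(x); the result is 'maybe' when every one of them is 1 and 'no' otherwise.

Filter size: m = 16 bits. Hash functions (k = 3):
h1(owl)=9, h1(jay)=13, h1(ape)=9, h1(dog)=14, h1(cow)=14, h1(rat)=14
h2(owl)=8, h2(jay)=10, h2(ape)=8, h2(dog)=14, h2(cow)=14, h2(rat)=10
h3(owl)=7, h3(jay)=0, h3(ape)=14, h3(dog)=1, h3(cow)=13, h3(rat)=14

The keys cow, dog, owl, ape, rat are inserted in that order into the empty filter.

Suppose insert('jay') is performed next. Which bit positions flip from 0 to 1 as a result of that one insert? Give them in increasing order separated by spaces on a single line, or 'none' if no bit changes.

Answer: 0

Derivation:
Start: bits=0000000000000000
After insert 'cow': sets bits 13 14 -> bits=0000000000000110
After insert 'dog': sets bits 1 14 -> bits=0100000000000110
After insert 'owl': sets bits 7 8 9 -> bits=0100000111000110
After insert 'ape': sets bits 8 9 14 -> bits=0100000111000110
After insert 'rat': sets bits 10 14 -> bits=0100000111100110
insert 'jay' would touch bits 0 10 13; currently bit0=0, bit10=1, bit13=1
Bits that are 0 among those (would change 0->1): 0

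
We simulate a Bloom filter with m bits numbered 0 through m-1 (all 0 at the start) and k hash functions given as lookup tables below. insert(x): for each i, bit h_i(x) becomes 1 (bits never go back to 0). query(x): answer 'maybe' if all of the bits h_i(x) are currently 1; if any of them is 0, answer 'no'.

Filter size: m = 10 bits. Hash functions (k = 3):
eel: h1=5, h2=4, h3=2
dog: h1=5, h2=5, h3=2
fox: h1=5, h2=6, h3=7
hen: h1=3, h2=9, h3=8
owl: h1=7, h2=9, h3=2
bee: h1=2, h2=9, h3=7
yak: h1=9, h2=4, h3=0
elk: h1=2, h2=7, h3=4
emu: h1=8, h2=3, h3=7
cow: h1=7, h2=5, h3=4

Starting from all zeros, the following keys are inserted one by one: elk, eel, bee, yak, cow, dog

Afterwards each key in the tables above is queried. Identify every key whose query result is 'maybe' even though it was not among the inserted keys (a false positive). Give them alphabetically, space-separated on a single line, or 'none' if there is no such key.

Start: bits=0000000000
After insert 'elk': sets bits 2 4 7 -> bits=0010100100
After insert 'eel': sets bits 2 4 5 -> bits=0010110100
After insert 'bee': sets bits 2 7 9 -> bits=0010110101
After insert 'yak': sets bits 0 4 9 -> bits=1010110101
After insert 'cow': sets bits 4 5 7 -> bits=1010110101
After insert 'dog': sets bits 2 5 -> bits=1010110101
Not inserted: emu fox hen owl — query each against bits=1010110101:
query emu: checks bit3=0, bit7=1, bit8=0 (has a 0) -> no => not a false positive
query fox: checks bit5=1, bit6=0, bit7=1 (has a 0) -> no => not a false positive
query hen: checks bit3=0, bit8=0, bit9=1 (has a 0) -> no => not a false positive
query owl: checks bit2=1, bit7=1, bit9=1 (all 1) -> maybe => FALSE POSITIVE
False positives (alphabetical): owl

Answer: owl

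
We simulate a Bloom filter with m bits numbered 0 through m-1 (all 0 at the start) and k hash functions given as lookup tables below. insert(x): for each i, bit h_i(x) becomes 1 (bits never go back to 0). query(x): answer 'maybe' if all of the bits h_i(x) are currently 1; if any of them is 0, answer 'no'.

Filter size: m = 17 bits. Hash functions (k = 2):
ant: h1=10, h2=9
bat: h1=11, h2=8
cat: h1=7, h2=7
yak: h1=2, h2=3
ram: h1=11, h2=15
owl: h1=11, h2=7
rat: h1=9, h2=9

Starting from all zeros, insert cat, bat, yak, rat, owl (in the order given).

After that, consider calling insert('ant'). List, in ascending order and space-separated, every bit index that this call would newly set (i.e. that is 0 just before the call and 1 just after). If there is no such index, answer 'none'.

Start: bits=00000000000000000
After insert 'cat': sets bits 7 -> bits=00000001000000000
After insert 'bat': sets bits 8 11 -> bits=00000001100100000
After insert 'yak': sets bits 2 3 -> bits=00110001100100000
After insert 'rat': sets bits 9 -> bits=00110001110100000
After insert 'owl': sets bits 7 11 -> bits=00110001110100000
insert 'ant' would touch bits 9 10; currently bit9=1, bit10=0
Bits that are 0 among those (would change 0->1): 10

Answer: 10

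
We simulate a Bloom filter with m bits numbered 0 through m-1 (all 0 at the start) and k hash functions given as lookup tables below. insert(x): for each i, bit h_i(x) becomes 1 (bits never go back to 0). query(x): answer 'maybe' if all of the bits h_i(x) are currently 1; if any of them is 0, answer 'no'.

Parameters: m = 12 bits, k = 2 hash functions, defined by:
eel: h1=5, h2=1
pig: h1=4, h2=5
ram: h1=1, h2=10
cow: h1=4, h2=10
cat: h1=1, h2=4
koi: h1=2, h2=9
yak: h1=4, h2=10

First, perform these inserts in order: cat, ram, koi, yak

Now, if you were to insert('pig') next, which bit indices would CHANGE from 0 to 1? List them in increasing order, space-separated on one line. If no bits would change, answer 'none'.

Answer: 5

Derivation:
Start: bits=000000000000
After insert 'cat': sets bits 1 4 -> bits=010010000000
After insert 'ram': sets bits 1 10 -> bits=010010000010
After insert 'koi': sets bits 2 9 -> bits=011010000110
After insert 'yak': sets bits 4 10 -> bits=011010000110
insert 'pig' would touch bits 4 5; currently bit4=1, bit5=0
Bits that are 0 among those (would change 0->1): 5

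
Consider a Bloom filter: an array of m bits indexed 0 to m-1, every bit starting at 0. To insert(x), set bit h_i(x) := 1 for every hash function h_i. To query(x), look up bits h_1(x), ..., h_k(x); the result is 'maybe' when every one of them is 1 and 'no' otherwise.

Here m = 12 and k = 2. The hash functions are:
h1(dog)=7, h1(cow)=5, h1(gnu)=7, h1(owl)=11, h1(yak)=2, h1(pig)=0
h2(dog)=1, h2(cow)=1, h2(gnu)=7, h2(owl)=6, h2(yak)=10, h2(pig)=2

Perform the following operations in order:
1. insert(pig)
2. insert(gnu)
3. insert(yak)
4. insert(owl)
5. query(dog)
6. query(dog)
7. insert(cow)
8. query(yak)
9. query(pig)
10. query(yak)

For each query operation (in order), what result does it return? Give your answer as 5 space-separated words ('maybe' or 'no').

Answer: no no maybe maybe maybe

Derivation:
Start: bits=000000000000
Op 1: insert pig -> sets bits 0 2 -> bits=101000000000
Op 2: insert gnu -> sets bits 7 -> bits=101000010000
Op 3: insert yak -> sets bits 2 10 -> bits=101000010010
Op 4: insert owl -> sets bits 6 11 -> bits=101000110011
Op 5: query dog -> checks bit1=0, bit7=1 (has a 0) -> no
Op 6: query dog -> checks bit1=0, bit7=1 (has a 0) -> no
Op 7: insert cow -> sets bits 1 5 -> bits=111001110011
Op 8: query yak -> checks bit2=1, bit10=1 (all 1) -> maybe
Op 9: query pig -> checks bit0=1, bit2=1 (all 1) -> maybe
Op 10: query yak -> checks bit2=1, bit10=1 (all 1) -> maybe
Query results in order: no no maybe maybe maybe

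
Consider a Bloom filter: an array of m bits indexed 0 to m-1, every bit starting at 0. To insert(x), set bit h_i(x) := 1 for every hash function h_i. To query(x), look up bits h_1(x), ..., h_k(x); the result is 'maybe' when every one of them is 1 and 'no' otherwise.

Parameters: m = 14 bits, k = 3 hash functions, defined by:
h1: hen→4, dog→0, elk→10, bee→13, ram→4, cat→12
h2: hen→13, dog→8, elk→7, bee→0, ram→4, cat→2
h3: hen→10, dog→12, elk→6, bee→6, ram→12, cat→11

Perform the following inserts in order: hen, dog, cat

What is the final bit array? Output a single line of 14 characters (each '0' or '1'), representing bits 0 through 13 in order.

Start: bits=00000000000000
After insert 'hen': sets bits 4 10 13 -> bits=00001000001001
After insert 'dog': sets bits 0 8 12 -> bits=10001000101011
After insert 'cat': sets bits 2 11 12 -> bits=10101000101111

Answer: 10101000101111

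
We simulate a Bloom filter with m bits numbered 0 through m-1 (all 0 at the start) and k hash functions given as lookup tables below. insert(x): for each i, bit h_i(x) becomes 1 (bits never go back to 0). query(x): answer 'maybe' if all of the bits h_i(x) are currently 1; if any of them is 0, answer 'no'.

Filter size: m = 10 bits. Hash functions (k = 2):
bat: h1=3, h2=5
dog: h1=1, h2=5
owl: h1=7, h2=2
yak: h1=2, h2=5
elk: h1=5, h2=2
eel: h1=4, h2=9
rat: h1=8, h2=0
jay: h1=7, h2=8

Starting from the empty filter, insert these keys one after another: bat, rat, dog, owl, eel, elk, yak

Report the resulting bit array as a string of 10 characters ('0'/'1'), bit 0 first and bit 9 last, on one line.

Answer: 1111110111

Derivation:
Start: bits=0000000000
After insert 'bat': sets bits 3 5 -> bits=0001010000
After insert 'rat': sets bits 0 8 -> bits=1001010010
After insert 'dog': sets bits 1 5 -> bits=1101010010
After insert 'owl': sets bits 2 7 -> bits=1111010110
After insert 'eel': sets bits 4 9 -> bits=1111110111
After insert 'elk': sets bits 2 5 -> bits=1111110111
After insert 'yak': sets bits 2 5 -> bits=1111110111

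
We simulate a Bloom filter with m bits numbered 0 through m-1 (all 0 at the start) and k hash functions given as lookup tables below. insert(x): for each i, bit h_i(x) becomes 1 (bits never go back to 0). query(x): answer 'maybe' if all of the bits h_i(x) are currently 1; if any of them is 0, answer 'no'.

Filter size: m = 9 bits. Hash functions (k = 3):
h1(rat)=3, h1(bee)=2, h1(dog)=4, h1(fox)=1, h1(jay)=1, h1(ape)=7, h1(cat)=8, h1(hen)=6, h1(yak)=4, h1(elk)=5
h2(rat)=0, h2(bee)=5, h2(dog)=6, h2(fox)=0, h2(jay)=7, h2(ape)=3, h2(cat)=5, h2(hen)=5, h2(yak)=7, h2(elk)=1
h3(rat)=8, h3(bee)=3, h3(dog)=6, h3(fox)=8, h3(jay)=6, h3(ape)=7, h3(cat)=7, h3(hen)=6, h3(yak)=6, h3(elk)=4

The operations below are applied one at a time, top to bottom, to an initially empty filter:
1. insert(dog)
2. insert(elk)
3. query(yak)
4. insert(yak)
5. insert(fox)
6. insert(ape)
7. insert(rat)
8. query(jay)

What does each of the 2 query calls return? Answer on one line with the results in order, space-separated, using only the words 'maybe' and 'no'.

Answer: no maybe

Derivation:
Start: bits=000000000
Op 1: insert dog -> sets bits 4 6 -> bits=000010100
Op 2: insert elk -> sets bits 1 4 5 -> bits=010011100
Op 3: query yak -> checks bit4=1, bit6=1, bit7=0 (has a 0) -> no
Op 4: insert yak -> sets bits 4 6 7 -> bits=010011110
Op 5: insert fox -> sets bits 0 1 8 -> bits=110011111
Op 6: insert ape -> sets bits 3 7 -> bits=110111111
Op 7: insert rat -> sets bits 0 3 8 -> bits=110111111
Op 8: query jay -> checks bit1=1, bit6=1, bit7=1 (all 1) -> maybe
Query results in order: no maybe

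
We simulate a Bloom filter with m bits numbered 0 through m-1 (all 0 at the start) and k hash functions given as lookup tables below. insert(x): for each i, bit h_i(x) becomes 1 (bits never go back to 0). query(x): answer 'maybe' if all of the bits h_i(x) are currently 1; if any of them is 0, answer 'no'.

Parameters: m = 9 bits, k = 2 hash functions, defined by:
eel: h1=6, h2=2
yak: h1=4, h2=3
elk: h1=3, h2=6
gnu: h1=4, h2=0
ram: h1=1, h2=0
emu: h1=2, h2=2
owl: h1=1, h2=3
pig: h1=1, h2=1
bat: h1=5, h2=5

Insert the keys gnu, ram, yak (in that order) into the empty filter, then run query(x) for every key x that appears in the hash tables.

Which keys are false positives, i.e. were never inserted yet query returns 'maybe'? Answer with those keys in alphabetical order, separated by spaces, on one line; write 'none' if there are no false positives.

Start: bits=000000000
After insert 'gnu': sets bits 0 4 -> bits=100010000
After insert 'ram': sets bits 0 1 -> bits=110010000
After insert 'yak': sets bits 3 4 -> bits=110110000
Not inserted: bat eel elk emu owl pig — query each against bits=110110000:
query bat: checks bit5=0 (has a 0) -> no => not a false positive
query eel: checks bit2=0, bit6=0 (has a 0) -> no => not a false positive
query elk: checks bit3=1, bit6=0 (has a 0) -> no => not a false positive
query emu: checks bit2=0 (has a 0) -> no => not a false positive
query owl: checks bit1=1, bit3=1 (all 1) -> maybe => FALSE POSITIVE
query pig: checks bit1=1 (all 1) -> maybe => FALSE POSITIVE
False positives (alphabetical): owl pig

Answer: owl pig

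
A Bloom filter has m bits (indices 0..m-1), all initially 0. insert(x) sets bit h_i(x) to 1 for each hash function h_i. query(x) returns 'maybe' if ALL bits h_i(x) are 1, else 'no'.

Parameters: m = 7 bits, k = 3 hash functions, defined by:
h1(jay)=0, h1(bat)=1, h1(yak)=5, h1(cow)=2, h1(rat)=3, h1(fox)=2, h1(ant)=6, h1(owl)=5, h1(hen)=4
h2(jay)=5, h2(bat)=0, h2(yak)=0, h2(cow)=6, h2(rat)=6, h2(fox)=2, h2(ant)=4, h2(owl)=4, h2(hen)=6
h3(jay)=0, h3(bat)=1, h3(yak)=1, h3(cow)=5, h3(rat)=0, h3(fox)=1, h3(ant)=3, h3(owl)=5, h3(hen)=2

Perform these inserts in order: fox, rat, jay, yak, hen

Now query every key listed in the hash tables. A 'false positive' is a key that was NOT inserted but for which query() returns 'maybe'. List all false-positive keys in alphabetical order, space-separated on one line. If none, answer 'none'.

Start: bits=0000000
After insert 'fox': sets bits 1 2 -> bits=0110000
After insert 'rat': sets bits 0 3 6 -> bits=1111001
After insert 'jay': sets bits 0 5 -> bits=1111011
After insert 'yak': sets bits 0 1 5 -> bits=1111011
After insert 'hen': sets bits 2 4 6 -> bits=1111111
Not inserted: ant bat cow owl — query each against bits=1111111:
query ant: checks bit3=1, bit4=1, bit6=1 (all 1) -> maybe => FALSE POSITIVE
query bat: checks bit0=1, bit1=1 (all 1) -> maybe => FALSE POSITIVE
query cow: checks bit2=1, bit5=1, bit6=1 (all 1) -> maybe => FALSE POSITIVE
query owl: checks bit4=1, bit5=1 (all 1) -> maybe => FALSE POSITIVE
False positives (alphabetical): ant bat cow owl

Answer: ant bat cow owl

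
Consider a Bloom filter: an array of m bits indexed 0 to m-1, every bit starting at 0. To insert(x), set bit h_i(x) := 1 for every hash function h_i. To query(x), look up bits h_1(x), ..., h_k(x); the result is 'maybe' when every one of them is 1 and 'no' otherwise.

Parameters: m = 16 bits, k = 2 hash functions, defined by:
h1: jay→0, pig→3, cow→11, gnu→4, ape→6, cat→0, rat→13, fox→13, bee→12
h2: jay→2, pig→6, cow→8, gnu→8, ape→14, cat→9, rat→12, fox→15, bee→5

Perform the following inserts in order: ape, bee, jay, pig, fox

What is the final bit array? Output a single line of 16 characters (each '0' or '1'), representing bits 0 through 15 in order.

Answer: 1011011000001111

Derivation:
Start: bits=0000000000000000
After insert 'ape': sets bits 6 14 -> bits=0000001000000010
After insert 'bee': sets bits 5 12 -> bits=0000011000001010
After insert 'jay': sets bits 0 2 -> bits=1010011000001010
After insert 'pig': sets bits 3 6 -> bits=1011011000001010
After insert 'fox': sets bits 13 15 -> bits=1011011000001111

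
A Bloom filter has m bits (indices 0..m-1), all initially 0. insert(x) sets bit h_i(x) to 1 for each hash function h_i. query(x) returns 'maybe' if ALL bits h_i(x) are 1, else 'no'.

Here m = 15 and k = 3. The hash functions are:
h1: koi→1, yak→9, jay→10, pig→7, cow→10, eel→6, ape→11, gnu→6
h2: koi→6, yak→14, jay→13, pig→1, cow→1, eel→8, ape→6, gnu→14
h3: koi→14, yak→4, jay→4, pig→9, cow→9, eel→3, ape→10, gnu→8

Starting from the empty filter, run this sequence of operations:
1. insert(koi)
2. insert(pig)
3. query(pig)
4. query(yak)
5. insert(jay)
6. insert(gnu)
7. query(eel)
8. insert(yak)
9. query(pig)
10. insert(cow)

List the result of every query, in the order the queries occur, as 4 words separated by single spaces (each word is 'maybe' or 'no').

Answer: maybe no no maybe

Derivation:
Start: bits=000000000000000
Op 1: insert koi -> sets bits 1 6 14 -> bits=010000100000001
Op 2: insert pig -> sets bits 1 7 9 -> bits=010000110100001
Op 3: query pig -> checks bit1=1, bit7=1, bit9=1 (all 1) -> maybe
Op 4: query yak -> checks bit4=0, bit9=1, bit14=1 (has a 0) -> no
Op 5: insert jay -> sets bits 4 10 13 -> bits=010010110110011
Op 6: insert gnu -> sets bits 6 8 14 -> bits=010010111110011
Op 7: query eel -> checks bit3=0, bit6=1, bit8=1 (has a 0) -> no
Op 8: insert yak -> sets bits 4 9 14 -> bits=010010111110011
Op 9: query pig -> checks bit1=1, bit7=1, bit9=1 (all 1) -> maybe
Op 10: insert cow -> sets bits 1 9 10 -> bits=010010111110011
Query results in order: maybe no no maybe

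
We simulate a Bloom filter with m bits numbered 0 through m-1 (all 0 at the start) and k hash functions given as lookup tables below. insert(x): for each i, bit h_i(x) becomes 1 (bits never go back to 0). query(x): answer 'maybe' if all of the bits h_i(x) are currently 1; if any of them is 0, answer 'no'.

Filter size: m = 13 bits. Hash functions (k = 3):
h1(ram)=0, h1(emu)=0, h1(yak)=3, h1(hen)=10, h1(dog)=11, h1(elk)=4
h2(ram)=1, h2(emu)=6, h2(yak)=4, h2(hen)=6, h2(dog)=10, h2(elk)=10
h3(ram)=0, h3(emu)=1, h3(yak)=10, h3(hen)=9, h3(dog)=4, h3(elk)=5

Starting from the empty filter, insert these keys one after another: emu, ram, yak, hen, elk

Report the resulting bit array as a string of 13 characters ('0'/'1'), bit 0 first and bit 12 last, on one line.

Start: bits=0000000000000
After insert 'emu': sets bits 0 1 6 -> bits=1100001000000
After insert 'ram': sets bits 0 1 -> bits=1100001000000
After insert 'yak': sets bits 3 4 10 -> bits=1101101000100
After insert 'hen': sets bits 6 9 10 -> bits=1101101001100
After insert 'elk': sets bits 4 5 10 -> bits=1101111001100

Answer: 1101111001100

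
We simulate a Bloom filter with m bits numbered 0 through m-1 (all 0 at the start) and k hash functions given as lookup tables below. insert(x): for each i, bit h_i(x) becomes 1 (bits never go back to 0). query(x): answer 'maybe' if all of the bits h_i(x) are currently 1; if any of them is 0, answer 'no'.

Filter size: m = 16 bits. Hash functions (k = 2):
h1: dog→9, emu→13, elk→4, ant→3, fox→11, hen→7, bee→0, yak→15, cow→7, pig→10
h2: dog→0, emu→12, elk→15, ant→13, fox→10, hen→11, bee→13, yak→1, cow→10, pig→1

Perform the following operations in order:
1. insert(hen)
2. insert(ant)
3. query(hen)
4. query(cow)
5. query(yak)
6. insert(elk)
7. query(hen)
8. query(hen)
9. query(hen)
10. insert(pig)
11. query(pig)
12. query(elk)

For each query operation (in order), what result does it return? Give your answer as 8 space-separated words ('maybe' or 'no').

Answer: maybe no no maybe maybe maybe maybe maybe

Derivation:
Start: bits=0000000000000000
Op 1: insert hen -> sets bits 7 11 -> bits=0000000100010000
Op 2: insert ant -> sets bits 3 13 -> bits=0001000100010100
Op 3: query hen -> checks bit7=1, bit11=1 (all 1) -> maybe
Op 4: query cow -> checks bit7=1, bit10=0 (has a 0) -> no
Op 5: query yak -> checks bit1=0, bit15=0 (has a 0) -> no
Op 6: insert elk -> sets bits 4 15 -> bits=0001100100010101
Op 7: query hen -> checks bit7=1, bit11=1 (all 1) -> maybe
Op 8: query hen -> checks bit7=1, bit11=1 (all 1) -> maybe
Op 9: query hen -> checks bit7=1, bit11=1 (all 1) -> maybe
Op 10: insert pig -> sets bits 1 10 -> bits=0101100100110101
Op 11: query pig -> checks bit1=1, bit10=1 (all 1) -> maybe
Op 12: query elk -> checks bit4=1, bit15=1 (all 1) -> maybe
Query results in order: maybe no no maybe maybe maybe maybe maybe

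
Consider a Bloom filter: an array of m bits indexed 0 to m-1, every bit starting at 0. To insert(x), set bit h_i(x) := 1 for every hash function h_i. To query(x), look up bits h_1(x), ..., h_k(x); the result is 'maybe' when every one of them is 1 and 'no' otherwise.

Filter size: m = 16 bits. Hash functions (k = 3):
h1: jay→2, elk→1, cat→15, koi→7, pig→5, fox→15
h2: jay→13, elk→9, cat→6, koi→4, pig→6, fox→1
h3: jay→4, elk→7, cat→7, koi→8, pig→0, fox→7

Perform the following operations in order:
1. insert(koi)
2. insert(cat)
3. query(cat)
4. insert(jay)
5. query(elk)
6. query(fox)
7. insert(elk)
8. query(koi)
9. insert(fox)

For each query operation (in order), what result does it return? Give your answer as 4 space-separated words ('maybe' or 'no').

Answer: maybe no no maybe

Derivation:
Start: bits=0000000000000000
Op 1: insert koi -> sets bits 4 7 8 -> bits=0000100110000000
Op 2: insert cat -> sets bits 6 7 15 -> bits=0000101110000001
Op 3: query cat -> checks bit6=1, bit7=1, bit15=1 (all 1) -> maybe
Op 4: insert jay -> sets bits 2 4 13 -> bits=0010101110000101
Op 5: query elk -> checks bit1=0, bit7=1, bit9=0 (has a 0) -> no
Op 6: query fox -> checks bit1=0, bit7=1, bit15=1 (has a 0) -> no
Op 7: insert elk -> sets bits 1 7 9 -> bits=0110101111000101
Op 8: query koi -> checks bit4=1, bit7=1, bit8=1 (all 1) -> maybe
Op 9: insert fox -> sets bits 1 7 15 -> bits=0110101111000101
Query results in order: maybe no no maybe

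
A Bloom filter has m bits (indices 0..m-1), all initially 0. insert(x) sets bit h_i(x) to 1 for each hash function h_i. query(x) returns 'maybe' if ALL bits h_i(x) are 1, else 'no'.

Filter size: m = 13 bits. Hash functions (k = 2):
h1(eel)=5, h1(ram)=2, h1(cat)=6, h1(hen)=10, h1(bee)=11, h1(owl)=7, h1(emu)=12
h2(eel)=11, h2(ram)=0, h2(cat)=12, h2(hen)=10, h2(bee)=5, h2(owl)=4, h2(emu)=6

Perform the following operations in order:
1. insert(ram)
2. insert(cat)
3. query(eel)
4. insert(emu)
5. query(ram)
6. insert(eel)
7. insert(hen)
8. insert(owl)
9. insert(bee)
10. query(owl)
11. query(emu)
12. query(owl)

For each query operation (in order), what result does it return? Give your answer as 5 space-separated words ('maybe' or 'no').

Answer: no maybe maybe maybe maybe

Derivation:
Start: bits=0000000000000
Op 1: insert ram -> sets bits 0 2 -> bits=1010000000000
Op 2: insert cat -> sets bits 6 12 -> bits=1010001000001
Op 3: query eel -> checks bit5=0, bit11=0 (has a 0) -> no
Op 4: insert emu -> sets bits 6 12 -> bits=1010001000001
Op 5: query ram -> checks bit0=1, bit2=1 (all 1) -> maybe
Op 6: insert eel -> sets bits 5 11 -> bits=1010011000011
Op 7: insert hen -> sets bits 10 -> bits=1010011000111
Op 8: insert owl -> sets bits 4 7 -> bits=1010111100111
Op 9: insert bee -> sets bits 5 11 -> bits=1010111100111
Op 10: query owl -> checks bit4=1, bit7=1 (all 1) -> maybe
Op 11: query emu -> checks bit6=1, bit12=1 (all 1) -> maybe
Op 12: query owl -> checks bit4=1, bit7=1 (all 1) -> maybe
Query results in order: no maybe maybe maybe maybe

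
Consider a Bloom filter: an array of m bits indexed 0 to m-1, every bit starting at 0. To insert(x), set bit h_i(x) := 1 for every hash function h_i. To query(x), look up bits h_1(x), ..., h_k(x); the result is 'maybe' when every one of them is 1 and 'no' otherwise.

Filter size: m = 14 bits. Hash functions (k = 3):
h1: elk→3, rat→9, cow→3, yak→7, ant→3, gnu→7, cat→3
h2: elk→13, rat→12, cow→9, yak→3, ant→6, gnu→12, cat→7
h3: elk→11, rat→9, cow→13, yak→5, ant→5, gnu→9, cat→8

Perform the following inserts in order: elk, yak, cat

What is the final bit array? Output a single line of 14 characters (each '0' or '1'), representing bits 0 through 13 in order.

Answer: 00010101100101

Derivation:
Start: bits=00000000000000
After insert 'elk': sets bits 3 11 13 -> bits=00010000000101
After insert 'yak': sets bits 3 5 7 -> bits=00010101000101
After insert 'cat': sets bits 3 7 8 -> bits=00010101100101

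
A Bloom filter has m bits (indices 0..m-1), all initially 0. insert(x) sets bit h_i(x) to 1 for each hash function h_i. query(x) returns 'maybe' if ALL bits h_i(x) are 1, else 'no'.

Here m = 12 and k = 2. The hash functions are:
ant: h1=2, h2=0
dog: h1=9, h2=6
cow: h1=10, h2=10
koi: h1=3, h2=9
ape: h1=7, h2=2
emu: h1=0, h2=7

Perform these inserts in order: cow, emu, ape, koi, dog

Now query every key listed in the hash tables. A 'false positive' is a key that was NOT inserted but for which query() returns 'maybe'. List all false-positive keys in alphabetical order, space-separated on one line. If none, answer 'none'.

Start: bits=000000000000
After insert 'cow': sets bits 10 -> bits=000000000010
After insert 'emu': sets bits 0 7 -> bits=100000010010
After insert 'ape': sets bits 2 7 -> bits=101000010010
After insert 'koi': sets bits 3 9 -> bits=101100010110
After insert 'dog': sets bits 6 9 -> bits=101100110110
Not inserted: ant — query each against bits=101100110110:
query ant: checks bit0=1, bit2=1 (all 1) -> maybe => FALSE POSITIVE
False positives (alphabetical): ant

Answer: ant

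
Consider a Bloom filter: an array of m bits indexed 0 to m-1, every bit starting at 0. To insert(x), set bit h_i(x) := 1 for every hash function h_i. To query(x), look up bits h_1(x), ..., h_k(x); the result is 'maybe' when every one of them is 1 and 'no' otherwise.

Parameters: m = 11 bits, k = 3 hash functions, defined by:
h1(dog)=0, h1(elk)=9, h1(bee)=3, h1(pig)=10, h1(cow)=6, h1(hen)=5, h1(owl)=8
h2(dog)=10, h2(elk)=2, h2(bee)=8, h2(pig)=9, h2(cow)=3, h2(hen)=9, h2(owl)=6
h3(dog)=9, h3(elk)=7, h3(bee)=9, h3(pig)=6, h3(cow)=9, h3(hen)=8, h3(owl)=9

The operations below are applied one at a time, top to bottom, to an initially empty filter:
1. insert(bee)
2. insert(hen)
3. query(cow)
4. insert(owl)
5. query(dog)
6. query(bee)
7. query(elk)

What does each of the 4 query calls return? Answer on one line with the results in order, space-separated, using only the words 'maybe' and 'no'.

Start: bits=00000000000
Op 1: insert bee -> sets bits 3 8 9 -> bits=00010000110
Op 2: insert hen -> sets bits 5 8 9 -> bits=00010100110
Op 3: query cow -> checks bit3=1, bit6=0, bit9=1 (has a 0) -> no
Op 4: insert owl -> sets bits 6 8 9 -> bits=00010110110
Op 5: query dog -> checks bit0=0, bit9=1, bit10=0 (has a 0) -> no
Op 6: query bee -> checks bit3=1, bit8=1, bit9=1 (all 1) -> maybe
Op 7: query elk -> checks bit2=0, bit7=0, bit9=1 (has a 0) -> no
Query results in order: no no maybe no

Answer: no no maybe no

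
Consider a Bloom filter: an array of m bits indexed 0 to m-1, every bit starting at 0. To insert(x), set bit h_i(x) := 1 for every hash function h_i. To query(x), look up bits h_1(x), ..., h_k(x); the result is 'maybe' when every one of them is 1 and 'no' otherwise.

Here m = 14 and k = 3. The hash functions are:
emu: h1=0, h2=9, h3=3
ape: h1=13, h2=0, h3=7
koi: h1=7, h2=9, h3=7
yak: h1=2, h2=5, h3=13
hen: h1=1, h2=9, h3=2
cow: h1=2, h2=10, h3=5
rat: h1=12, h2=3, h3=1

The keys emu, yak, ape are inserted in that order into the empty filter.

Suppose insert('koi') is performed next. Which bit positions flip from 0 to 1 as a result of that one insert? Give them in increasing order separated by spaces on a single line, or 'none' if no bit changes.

Start: bits=00000000000000
After insert 'emu': sets bits 0 3 9 -> bits=10010000010000
After insert 'yak': sets bits 2 5 13 -> bits=10110100010001
After insert 'ape': sets bits 0 7 13 -> bits=10110101010001
insert 'koi' would touch bits 7 9; currently bit7=1, bit9=1
Bits that are 0 among those (would change 0->1): none

Answer: none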